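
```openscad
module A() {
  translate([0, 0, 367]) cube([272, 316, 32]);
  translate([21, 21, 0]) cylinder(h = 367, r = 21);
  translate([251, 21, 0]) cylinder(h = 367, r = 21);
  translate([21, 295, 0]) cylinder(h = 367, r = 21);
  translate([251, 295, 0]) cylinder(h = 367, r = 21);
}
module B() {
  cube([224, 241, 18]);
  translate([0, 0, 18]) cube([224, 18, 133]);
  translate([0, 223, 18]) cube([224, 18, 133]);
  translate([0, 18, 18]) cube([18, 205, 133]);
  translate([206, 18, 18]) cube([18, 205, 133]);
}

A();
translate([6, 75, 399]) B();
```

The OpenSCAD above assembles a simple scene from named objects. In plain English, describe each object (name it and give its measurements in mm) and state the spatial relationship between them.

A is a four-legged stool. The seat is 272×316 mm, 32 mm thick, top at z = 399 mm. It stands on four round legs, each 42 mm in diameter, from z = 0 to the seat underside, each leg's axis is inset half a diameter from the nearest pair of seat edges (so the leg's bounding box is flush with the corner).

B is an open-topped rectangular box: outside dimensions 224×241×151 mm, with a uniform wall and base thickness of 18 mm. The base is a full 224×241 slab on the floor; four walls sit on top of the base. The front and back walls (the −y and +y sides) span the full width; the two side walls fit between them.

The open box is on top of the stool.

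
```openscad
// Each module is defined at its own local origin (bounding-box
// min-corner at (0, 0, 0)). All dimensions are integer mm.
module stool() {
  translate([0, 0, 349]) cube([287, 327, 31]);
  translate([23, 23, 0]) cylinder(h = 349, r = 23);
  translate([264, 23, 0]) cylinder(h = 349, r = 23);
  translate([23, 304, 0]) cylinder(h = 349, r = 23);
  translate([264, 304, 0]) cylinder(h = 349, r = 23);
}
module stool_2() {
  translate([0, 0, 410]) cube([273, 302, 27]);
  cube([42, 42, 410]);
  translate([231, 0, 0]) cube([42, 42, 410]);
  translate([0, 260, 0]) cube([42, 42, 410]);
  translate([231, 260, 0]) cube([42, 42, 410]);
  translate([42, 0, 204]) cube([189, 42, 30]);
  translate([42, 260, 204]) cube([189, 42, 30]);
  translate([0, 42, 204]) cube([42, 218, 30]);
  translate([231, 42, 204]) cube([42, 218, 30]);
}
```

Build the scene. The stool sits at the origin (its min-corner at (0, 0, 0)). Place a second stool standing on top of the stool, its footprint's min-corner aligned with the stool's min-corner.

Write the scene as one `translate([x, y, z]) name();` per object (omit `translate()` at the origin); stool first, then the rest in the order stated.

stool();
translate([0, 0, 380]) stool_2();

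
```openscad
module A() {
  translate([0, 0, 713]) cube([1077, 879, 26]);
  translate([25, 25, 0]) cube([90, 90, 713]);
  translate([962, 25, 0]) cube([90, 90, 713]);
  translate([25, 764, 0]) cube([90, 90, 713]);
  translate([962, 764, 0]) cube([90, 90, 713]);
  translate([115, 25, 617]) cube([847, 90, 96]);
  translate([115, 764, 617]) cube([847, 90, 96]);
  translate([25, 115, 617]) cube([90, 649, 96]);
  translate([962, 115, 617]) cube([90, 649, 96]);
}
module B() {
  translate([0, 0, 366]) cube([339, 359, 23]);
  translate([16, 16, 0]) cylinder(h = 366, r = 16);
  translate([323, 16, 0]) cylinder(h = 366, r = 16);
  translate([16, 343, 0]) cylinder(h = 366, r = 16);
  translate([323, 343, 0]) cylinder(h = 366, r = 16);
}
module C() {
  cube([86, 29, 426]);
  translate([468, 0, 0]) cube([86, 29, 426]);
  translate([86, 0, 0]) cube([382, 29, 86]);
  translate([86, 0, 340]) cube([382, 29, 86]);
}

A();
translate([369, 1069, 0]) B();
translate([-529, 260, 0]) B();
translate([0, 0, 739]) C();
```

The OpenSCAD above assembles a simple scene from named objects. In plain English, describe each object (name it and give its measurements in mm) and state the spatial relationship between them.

A is a table: top 1077 mm (x) × 879 mm (y), 26 mm thick, upper face at z = 739 mm, on four 90×90 mm square legs, each inset 25 mm from the nearest pair of top edges, running from z = 0 to the bottom of the top. Four apron rails, 90 mm thick and 96 mm tall, run between adjacent legs with their top edges flush with the underside of the top and their outer faces flush with the legs' outer faces.

B is a four-legged stool. The seat is 339×359 mm, 23 mm thick, top at z = 389 mm. It stands on four round legs, each 32 mm in diameter, from z = 0 to the seat underside, each leg's axis is inset half a diameter from the nearest pair of seat edges (so the leg's bounding box is flush with the corner).

C is a picture frame with a 382×254 mm rectangular opening (x by z) and a uniform 86 mm border on every side. Frame depth is 29 mm along y. It is built from two vertical stiles running the full outside height and two horizontal rails spanning the gap between the stiles.

Two stools sit around the table at the +y, −x sides. The picture frame is on top of the table.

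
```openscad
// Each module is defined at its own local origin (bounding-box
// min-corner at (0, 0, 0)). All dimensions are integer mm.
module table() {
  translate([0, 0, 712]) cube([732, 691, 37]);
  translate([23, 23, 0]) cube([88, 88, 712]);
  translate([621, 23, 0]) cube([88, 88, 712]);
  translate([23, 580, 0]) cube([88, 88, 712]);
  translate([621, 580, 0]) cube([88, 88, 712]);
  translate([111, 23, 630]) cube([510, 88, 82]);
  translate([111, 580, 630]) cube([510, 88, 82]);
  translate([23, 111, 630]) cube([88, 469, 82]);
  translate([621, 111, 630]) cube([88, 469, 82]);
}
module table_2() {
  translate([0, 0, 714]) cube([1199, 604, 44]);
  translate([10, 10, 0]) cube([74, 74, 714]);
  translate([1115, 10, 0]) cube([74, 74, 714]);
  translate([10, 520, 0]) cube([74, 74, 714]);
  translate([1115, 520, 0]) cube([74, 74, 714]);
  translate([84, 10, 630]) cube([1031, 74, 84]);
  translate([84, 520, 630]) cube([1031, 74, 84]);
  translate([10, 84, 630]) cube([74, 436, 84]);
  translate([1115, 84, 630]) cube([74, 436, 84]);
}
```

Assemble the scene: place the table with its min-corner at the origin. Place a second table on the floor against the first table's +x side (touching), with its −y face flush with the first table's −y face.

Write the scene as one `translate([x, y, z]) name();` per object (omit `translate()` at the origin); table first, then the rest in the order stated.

table();
translate([732, 0, 0]) table_2();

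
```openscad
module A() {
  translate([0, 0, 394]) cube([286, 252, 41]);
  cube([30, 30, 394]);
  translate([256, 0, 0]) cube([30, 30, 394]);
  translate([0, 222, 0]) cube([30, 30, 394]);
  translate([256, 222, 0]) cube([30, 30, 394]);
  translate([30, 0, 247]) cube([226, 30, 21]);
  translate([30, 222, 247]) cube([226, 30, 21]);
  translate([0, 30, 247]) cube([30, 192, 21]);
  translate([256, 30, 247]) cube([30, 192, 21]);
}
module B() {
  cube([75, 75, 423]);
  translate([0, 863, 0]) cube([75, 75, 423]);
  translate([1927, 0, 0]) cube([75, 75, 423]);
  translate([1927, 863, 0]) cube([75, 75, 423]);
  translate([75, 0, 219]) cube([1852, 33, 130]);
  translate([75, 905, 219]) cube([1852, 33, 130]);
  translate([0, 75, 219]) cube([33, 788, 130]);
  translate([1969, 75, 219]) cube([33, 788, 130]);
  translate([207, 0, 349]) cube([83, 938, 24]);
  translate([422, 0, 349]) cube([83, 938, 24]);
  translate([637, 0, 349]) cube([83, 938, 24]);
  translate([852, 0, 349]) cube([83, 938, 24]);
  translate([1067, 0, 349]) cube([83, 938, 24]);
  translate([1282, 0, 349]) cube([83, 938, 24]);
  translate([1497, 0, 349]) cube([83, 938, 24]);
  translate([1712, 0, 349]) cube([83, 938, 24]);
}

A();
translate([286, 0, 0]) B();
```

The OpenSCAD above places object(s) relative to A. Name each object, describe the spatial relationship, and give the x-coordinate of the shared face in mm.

A is a stool. B is a bed frame. The bed frame is against the stool's +x side, with their −y faces flush. The x-coordinate of the shared face is 286 mm.

The stool's +x face and the bed frame's −x face are both at x = 286 mm.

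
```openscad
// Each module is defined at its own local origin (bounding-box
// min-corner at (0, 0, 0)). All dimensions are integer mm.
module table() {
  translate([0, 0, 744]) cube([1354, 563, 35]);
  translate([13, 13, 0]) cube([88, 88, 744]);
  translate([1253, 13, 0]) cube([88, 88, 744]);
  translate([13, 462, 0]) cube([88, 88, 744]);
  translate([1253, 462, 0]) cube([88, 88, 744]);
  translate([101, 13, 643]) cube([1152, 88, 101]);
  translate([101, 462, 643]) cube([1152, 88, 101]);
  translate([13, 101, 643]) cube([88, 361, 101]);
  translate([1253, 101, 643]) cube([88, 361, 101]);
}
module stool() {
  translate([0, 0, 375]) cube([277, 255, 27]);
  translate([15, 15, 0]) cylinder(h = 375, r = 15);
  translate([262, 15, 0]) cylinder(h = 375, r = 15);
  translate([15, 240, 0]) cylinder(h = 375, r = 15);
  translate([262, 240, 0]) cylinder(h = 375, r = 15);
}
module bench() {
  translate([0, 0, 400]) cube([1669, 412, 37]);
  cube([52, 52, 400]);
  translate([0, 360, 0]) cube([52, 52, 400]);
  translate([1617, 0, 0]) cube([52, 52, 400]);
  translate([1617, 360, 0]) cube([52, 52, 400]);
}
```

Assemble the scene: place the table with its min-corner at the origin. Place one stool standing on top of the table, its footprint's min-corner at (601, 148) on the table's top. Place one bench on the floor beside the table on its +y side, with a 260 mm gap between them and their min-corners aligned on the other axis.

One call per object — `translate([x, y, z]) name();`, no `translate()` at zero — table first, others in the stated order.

table();
translate([601, 148, 779]) stool();
translate([0, 823, 0]) bench();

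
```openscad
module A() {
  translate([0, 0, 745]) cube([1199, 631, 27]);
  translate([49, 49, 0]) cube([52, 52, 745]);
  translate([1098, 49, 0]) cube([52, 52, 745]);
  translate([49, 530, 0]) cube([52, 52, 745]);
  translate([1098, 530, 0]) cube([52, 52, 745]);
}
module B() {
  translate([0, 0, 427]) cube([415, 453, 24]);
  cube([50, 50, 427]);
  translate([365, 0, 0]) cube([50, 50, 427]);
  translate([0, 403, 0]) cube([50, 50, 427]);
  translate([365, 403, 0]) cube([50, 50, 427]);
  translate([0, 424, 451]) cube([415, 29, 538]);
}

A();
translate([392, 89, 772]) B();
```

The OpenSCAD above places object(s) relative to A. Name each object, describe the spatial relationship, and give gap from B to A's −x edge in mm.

A is a table. B is a chair. The chair is on top of the table, centred. The gap from the chair to the table's −x edge is 392 mm.

The chair's min-x is at 392; the table's min-x is 0; gap = 392 mm.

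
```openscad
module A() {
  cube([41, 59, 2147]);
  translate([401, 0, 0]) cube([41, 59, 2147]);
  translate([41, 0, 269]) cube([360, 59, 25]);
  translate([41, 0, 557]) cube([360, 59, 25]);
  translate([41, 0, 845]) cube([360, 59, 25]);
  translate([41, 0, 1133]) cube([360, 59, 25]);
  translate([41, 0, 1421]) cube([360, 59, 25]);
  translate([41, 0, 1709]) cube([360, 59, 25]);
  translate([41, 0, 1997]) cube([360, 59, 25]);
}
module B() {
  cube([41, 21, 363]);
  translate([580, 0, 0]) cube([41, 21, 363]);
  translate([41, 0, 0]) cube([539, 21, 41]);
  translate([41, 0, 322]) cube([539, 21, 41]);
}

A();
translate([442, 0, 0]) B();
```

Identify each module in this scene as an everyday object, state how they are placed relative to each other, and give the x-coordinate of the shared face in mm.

The ladder's +x face and the picture frame's −x face are both at x = 442 mm.

A is a ladder. B is a picture frame. The picture frame is against the ladder's +x side, with their −y faces flush. The x-coordinate of the shared face is 442 mm.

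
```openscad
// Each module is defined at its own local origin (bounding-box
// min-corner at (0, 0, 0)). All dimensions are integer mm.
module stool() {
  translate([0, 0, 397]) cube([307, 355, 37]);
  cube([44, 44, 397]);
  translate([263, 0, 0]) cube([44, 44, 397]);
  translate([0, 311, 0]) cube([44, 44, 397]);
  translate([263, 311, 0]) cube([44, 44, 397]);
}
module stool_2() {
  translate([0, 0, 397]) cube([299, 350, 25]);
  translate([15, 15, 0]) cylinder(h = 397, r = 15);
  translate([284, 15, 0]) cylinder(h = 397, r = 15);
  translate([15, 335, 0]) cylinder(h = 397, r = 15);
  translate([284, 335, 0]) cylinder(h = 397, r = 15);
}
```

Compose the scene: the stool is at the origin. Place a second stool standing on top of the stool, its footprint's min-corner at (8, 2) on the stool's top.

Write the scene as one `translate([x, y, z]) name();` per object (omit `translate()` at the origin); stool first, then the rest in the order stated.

stool();
translate([8, 2, 434]) stool_2();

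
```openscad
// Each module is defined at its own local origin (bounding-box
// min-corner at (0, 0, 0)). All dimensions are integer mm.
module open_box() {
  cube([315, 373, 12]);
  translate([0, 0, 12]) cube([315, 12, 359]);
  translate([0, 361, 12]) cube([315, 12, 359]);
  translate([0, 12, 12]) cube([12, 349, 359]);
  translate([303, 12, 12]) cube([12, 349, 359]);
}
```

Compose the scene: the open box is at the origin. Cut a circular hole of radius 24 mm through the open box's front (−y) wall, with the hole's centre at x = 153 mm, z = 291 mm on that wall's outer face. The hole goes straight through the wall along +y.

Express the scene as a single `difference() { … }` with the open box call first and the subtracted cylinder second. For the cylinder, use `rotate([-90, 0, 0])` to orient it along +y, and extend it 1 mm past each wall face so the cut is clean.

difference() {
  open_box();
  translate([153, -1, 291]) rotate([-90, 0, 0]) cylinder(h = 14, r = 24);
}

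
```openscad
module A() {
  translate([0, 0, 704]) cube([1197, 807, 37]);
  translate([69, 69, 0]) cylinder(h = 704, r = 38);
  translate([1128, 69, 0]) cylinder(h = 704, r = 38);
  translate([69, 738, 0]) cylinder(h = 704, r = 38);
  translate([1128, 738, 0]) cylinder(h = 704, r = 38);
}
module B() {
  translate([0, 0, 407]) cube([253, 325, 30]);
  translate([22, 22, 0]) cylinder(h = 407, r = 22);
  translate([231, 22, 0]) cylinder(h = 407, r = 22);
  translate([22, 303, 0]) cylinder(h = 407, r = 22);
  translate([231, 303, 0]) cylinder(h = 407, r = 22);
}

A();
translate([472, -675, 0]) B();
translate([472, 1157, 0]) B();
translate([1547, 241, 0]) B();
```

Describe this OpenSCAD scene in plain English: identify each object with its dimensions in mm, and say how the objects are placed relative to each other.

A is a table: top 1197 mm (x) × 807 mm (y), 37 mm thick, upper face at z = 741 mm, on four round legs of 76 mm diameter, each leg's bounding box inset 31 mm from the nearest pair of top edges, running from z = 0 to the bottom of the top.

B is a four-legged stool. The seat is 253×325 mm, 30 mm thick, top at z = 437 mm. It stands on four round legs, each 44 mm in diameter, from z = 0 to the seat underside, each leg's axis is inset half a diameter from the nearest pair of seat edges (so the leg's bounding box is flush with the corner).

Three stools sit around the table at the −y, +y, +x sides.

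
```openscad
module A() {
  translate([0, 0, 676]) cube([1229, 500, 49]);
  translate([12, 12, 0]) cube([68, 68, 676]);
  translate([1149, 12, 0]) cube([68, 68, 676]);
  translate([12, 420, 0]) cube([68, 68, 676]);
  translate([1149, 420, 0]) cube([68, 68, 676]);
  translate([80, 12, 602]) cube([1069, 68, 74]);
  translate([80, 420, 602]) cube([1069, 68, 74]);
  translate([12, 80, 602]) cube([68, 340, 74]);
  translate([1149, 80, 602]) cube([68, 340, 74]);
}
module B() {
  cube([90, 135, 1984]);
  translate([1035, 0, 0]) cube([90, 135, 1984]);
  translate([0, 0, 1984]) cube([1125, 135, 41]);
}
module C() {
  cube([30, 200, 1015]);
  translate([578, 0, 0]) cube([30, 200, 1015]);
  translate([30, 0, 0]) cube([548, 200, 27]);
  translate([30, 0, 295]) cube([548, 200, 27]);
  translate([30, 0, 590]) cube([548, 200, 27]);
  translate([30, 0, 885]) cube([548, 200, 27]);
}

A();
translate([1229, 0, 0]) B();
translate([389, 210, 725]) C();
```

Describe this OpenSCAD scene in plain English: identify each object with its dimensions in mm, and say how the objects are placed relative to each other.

A is a rectangular dining table. The top is 1229×500×49 mm with its upper surface at z = 725 mm. It stands on four 68×68 mm square legs, each inset 12 mm from the nearest pair of top edges, running from the floor to the underside of the top. Four apron rails, 68 mm thick and 74 mm tall, run between adjacent legs with their top edges flush with the underside of the top and their outer faces flush with the legs' outer faces.

B is a rectangular door frame: two vertical jambs of 90×135 mm section, 1984 mm tall, with a clear opening 945 mm wide between their inner faces. A header 41 mm tall and 135 mm deep lies on top of the jambs and spans the full outside width.

C is a bookshelf 608 mm wide overall, 200 mm deep and 1015 mm tall. The two sides are 30 mm thick vertical panels. 4 horizontal shelves of 27 mm thickness span between the inner faces of the sides; the lowest shelf sits on the floor and shelves are stacked with a clear vertical gap of 268 mm between each pair.

The door frame is against the table's +x side, with their −y faces flush. The bookshelf is on top of the table.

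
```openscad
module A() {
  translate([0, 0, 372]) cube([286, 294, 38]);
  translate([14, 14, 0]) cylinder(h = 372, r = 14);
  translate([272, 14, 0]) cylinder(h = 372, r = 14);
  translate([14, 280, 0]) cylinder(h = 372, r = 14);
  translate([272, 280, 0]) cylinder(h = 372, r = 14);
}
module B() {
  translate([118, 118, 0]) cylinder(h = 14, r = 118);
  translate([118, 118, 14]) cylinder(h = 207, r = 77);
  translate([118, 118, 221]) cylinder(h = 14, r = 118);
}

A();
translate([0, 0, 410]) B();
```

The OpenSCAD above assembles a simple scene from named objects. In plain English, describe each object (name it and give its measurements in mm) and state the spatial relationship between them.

A is a simple wooden stool: a rectangular seat 286 mm (x) by 294 mm (y), 38 mm thick, top face at z = 410 mm, on four round legs, each 28 mm in diameter. The legs rest on z = 0, each leg's axis is inset half a diameter from the nearest pair of seat edges (so the leg's bounding box is flush with the corner).

B is a spool: two coaxial disc flanges of radius 118 mm and thickness 14 mm, joined by a core cylinder of radius 77 mm and height 207 mm. The lower flange rests on z = 0 and the three cylinders share a vertical axis.

The spool is on top of the stool.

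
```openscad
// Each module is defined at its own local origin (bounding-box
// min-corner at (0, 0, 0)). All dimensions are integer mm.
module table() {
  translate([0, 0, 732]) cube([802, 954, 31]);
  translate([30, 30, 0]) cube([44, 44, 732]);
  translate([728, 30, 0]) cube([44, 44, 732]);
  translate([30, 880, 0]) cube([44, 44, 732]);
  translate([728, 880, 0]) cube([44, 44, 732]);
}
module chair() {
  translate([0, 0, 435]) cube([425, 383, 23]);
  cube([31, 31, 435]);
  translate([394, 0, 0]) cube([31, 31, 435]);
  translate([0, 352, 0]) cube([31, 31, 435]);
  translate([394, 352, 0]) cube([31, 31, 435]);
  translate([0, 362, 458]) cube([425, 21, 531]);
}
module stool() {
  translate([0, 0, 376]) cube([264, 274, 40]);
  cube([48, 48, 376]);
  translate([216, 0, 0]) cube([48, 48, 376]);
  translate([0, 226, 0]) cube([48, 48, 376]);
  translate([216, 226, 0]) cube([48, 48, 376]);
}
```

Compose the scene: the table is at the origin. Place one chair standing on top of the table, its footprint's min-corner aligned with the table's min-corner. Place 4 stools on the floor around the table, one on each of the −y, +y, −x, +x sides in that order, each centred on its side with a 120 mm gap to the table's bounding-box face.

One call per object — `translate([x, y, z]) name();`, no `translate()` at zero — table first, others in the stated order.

table();
translate([0, 0, 763]) chair();
translate([269, -394, 0]) stool();
translate([269, 1074, 0]) stool();
translate([-384, 340, 0]) stool();
translate([922, 340, 0]) stool();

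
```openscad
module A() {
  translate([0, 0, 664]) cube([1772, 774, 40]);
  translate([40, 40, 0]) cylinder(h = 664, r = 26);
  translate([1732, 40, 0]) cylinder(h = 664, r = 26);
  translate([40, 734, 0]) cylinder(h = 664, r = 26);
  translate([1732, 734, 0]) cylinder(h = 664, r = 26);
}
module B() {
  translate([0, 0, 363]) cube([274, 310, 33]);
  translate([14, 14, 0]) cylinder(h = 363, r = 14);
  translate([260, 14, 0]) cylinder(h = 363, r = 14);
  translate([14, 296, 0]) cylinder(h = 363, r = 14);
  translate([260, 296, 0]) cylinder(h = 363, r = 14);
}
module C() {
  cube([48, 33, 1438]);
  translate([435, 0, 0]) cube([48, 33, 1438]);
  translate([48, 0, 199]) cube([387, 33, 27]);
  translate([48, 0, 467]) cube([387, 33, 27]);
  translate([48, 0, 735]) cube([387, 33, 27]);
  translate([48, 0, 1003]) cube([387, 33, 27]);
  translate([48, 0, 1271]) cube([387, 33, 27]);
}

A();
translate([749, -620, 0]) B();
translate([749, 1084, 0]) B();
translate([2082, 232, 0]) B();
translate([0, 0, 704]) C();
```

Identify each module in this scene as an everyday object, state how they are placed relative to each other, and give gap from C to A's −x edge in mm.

The ladder's min-x is at 0; the table's min-x is 0; gap = 0 mm.

A is a table. B is a stool. C is a ladder. Three stools sit around the table at the −y, +y, +x sides. The ladder is on top of the table. The gap from the ladder to the table's −x edge is 0 mm.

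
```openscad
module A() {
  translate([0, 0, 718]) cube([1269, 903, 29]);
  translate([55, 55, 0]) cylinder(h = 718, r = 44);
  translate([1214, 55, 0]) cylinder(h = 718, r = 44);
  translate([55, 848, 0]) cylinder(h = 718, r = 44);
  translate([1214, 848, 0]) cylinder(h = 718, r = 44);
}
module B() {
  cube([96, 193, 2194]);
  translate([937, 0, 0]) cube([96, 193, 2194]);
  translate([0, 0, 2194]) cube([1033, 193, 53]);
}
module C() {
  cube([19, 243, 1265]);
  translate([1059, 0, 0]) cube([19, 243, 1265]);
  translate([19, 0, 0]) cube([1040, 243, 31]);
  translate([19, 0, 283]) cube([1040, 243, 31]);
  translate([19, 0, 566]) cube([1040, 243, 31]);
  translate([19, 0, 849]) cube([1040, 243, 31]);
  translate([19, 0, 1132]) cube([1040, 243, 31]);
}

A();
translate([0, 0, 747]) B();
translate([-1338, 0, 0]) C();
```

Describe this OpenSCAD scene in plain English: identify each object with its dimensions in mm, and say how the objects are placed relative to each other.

A is a rectangular dining table. The top is 1269×903×29 mm with its upper surface at z = 747 mm. It stands on four round legs of 88 mm diameter, each leg's bounding box inset 11 mm from the nearest pair of top edges, running from the floor to the underside of the top.

B is a door frame. The clear opening is 841 mm wide and 2194 mm high. Two 96 mm wide jambs, 193 mm deep, stand either side of the opening from the floor to the top of the opening. A 53 mm thick head sits across the top of both jambs, spanning the full outside width of the frame.

C is an open bookshelf. Two side panels, each 19 mm thick, 243 mm deep and 1265 mm tall, stand 1078 mm apart (outside-to-outside). Between them sit 5 shelves, each 31 mm thick and 243 mm deep, spanning the full gap between the sides. The bottom shelf rests on the floor (its underside at z = 0) and the clear gap between one shelf's top and the next shelf's underside is 252 mm.

The door frame is on top of the table. The bookshelf is on the floor beside the table on its −x side.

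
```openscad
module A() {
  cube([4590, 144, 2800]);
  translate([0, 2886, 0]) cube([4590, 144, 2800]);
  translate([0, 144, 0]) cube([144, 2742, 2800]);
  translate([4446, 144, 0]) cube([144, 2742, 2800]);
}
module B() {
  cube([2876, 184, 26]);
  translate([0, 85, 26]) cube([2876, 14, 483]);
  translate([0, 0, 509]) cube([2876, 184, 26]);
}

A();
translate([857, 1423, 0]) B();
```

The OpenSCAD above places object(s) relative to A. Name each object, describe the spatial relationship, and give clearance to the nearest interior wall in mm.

A is a house frame. B is an I-beam. The I-beam sits inside the house frame, centred. The clearance to the nearest interior wall is 713 mm.

Clearances: x = 713, y = 1279; minimum 713 mm.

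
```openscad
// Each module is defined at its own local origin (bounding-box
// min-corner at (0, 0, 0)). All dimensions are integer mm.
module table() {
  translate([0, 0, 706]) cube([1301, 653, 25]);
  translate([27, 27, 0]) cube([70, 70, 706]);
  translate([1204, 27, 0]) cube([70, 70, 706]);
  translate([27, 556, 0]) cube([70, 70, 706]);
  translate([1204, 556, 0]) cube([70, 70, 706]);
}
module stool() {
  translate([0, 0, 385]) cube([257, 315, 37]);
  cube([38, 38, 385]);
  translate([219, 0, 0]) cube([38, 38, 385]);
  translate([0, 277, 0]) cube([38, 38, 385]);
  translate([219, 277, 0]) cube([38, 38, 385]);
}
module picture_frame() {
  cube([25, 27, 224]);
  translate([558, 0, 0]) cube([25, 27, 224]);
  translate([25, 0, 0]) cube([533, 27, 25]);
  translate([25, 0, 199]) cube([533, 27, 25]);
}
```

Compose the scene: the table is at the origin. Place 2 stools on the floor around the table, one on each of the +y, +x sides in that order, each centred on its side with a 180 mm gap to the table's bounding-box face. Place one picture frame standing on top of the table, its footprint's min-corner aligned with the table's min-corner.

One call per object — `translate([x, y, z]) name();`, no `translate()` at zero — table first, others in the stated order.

table();
translate([522, 833, 0]) stool();
translate([1481, 169, 0]) stool();
translate([0, 0, 731]) picture_frame();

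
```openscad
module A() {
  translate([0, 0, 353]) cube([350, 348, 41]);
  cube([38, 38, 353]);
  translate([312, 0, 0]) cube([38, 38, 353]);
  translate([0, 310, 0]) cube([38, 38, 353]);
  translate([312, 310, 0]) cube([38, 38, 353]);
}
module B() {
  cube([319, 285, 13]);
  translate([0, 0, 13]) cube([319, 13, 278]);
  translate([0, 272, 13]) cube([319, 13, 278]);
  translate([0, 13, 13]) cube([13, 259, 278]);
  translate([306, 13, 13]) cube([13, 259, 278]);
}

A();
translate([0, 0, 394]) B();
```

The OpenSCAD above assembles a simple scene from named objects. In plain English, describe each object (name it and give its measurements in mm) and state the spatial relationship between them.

A is a four-legged stool. The seat is 350×348 mm, 41 mm thick, top at z = 394 mm. It stands on four square legs, each 38×38 mm in cross-section, from z = 0 to the seat underside, each flush with a corner of the seat.

B is an open-topped rectangular box: outside dimensions 319×285×291 mm, with a uniform wall and base thickness of 13 mm. The base is a full 319×285 slab on the floor; four walls sit on top of the base. The front and back walls (the −y and +y sides) span the full width; the two side walls fit between them.

The open box is on top of the stool.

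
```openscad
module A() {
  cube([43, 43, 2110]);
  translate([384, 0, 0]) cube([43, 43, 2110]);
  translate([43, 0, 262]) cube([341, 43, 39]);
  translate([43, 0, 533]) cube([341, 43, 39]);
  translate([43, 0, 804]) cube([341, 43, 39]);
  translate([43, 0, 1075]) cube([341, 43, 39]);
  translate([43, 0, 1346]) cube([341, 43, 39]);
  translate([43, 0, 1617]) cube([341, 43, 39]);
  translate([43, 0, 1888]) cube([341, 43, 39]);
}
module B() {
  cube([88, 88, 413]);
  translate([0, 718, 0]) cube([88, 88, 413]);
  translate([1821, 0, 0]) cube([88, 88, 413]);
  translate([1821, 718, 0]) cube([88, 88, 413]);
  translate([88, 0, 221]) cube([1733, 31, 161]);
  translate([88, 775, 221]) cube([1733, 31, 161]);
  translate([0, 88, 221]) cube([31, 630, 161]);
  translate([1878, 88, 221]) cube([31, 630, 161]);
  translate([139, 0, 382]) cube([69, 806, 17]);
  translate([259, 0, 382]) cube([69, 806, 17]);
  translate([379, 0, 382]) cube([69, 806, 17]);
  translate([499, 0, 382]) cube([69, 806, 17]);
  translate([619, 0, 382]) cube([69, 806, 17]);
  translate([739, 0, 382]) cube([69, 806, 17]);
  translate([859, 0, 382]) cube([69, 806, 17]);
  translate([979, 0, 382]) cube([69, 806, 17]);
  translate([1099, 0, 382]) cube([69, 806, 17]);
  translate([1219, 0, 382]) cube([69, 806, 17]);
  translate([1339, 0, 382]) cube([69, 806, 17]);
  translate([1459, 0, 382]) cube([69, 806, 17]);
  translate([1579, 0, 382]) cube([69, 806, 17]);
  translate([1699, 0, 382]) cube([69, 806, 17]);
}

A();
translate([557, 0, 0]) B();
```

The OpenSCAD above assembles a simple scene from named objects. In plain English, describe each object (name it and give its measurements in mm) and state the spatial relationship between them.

A is a wooden ladder with two side rails of 43×43 mm section and 2110 mm height, set 427 mm apart overall. Between them run 7 rectangular rungs (43 mm deep, 39 mm thick), front faces flush with the rails' −y face. The bottom of the first rung is 262 mm above the floor and each subsequent rung is 271 mm higher than the one below.

B is a bed frame 1909 mm long (x) by 806 mm wide (y). Four 88×88 mm corner posts, 413 mm tall, at the corners of the footprint. Four rails of 31 mm thickness and 161 mm height run between adjacent posts with their undersides at z = 221 mm, their outer faces flush with the outside of the frame (the two x-running rails run between the posts' inner faces; the two y-running rails run between the posts' inner faces). 14 slats, each 69 mm wide (x) and 17 mm thick, lie across the top of the two x-running rails, running the full 806 mm width of the frame in y; the slats are evenly spaced along x between the inner faces of the end posts with equal gaps (rounded down to the nearest mm) at the −x end and between each pair — any rounding remainder accumulates at the +x end.

The bed frame is on the floor beside the ladder on its +x side.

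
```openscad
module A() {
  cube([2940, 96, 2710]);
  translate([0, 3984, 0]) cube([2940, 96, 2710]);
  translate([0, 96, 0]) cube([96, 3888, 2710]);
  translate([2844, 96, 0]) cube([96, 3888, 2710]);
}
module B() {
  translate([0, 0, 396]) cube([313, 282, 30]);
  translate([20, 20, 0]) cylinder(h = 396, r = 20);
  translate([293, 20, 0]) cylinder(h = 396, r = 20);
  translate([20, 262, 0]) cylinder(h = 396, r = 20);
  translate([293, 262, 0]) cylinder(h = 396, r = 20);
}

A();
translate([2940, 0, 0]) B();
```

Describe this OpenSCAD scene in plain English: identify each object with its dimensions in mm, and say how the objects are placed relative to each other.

A is the wall frame of a small rectangular building: four walls, each 2710 mm tall and 96 mm thick, enclosing a footprint 2940 mm (x) by 4080 mm (y) outside-to-outside, with no floor or roof. The front and back walls (the −y and +y sides) span the full width; the two side walls fit between them.

B is a simple wooden stool: a rectangular seat 313 mm (x) by 282 mm (y), 30 mm thick, top face at z = 426 mm, on four round legs, each 40 mm in diameter. The legs rest on z = 0, each leg's axis is inset half a diameter from the nearest pair of seat edges (so the leg's bounding box is flush with the corner).

The stool is against the house frame's +x side, with their −y faces flush.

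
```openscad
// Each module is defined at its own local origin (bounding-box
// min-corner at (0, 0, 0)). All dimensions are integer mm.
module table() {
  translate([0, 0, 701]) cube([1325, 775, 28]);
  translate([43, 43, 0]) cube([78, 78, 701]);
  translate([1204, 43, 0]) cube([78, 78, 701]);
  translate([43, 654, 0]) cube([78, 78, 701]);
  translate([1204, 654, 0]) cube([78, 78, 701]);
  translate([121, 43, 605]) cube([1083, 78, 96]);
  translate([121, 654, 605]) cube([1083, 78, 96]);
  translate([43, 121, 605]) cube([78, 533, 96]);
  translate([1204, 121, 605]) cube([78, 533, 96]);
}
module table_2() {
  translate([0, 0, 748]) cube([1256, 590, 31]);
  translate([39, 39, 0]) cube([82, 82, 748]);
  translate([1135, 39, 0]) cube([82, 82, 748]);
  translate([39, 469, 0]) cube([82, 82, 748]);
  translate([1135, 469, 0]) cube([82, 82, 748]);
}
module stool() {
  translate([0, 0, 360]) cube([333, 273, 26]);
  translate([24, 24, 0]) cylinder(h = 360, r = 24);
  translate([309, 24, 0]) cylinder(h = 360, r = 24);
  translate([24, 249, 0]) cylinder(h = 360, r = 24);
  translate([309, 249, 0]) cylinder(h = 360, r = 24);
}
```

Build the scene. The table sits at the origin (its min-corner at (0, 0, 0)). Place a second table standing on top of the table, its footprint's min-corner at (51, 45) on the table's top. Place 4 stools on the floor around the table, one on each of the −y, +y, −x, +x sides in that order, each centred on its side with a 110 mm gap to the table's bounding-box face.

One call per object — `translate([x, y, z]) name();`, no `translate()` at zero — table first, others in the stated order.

table();
translate([51, 45, 729]) table_2();
translate([496, -383, 0]) stool();
translate([496, 885, 0]) stool();
translate([-443, 251, 0]) stool();
translate([1435, 251, 0]) stool();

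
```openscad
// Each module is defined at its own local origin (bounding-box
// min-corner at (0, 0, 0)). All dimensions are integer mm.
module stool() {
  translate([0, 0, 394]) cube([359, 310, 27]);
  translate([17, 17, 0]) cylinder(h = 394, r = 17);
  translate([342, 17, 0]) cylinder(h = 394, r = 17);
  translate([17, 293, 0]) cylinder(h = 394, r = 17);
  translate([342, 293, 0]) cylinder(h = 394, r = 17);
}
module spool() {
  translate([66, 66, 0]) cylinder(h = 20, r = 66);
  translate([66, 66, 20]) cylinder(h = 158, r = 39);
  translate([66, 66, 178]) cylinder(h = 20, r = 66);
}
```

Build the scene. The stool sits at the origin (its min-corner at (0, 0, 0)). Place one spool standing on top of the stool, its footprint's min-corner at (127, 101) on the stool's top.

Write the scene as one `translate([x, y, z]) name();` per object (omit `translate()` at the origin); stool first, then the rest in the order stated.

stool();
translate([127, 101, 421]) spool();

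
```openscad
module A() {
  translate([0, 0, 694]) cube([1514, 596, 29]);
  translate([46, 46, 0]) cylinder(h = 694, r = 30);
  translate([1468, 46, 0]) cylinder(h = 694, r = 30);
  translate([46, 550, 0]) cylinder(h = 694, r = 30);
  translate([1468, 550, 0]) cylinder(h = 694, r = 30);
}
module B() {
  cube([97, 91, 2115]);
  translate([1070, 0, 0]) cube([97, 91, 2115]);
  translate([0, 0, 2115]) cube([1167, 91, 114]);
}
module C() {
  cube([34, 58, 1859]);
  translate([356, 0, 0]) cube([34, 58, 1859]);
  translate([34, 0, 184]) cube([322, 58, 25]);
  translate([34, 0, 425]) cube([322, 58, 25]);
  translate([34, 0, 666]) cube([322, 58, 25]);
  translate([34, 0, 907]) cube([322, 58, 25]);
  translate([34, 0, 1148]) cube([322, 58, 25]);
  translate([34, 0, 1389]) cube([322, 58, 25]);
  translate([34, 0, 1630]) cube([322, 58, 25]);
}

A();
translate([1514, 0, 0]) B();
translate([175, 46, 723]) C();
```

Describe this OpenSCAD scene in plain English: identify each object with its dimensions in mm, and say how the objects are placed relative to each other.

A is a rectangular dining table. The top is 1514×596×29 mm with its upper surface at z = 723 mm. It stands on four round legs of 60 mm diameter, each leg's bounding box inset 16 mm from the nearest pair of top edges, running from the floor to the underside of the top.

B is a door frame. The clear opening is 973 mm wide and 2115 mm high. Two 97 mm wide jambs, 91 mm deep, stand either side of the opening from the floor to the top of the opening. A 114 mm thick head sits across the top of both jambs, spanning the full outside width of the frame.

C is a wooden ladder with two side rails of 34×58 mm section and 1859 mm height, set 390 mm apart overall. Between them run 7 rectangular rungs (58 mm deep, 25 mm thick), front faces flush with the rails' −y face. The bottom of the first rung is 184 mm above the floor and each subsequent rung is 241 mm higher than the one below.

The door frame is against the table's +x side, with their −y faces flush. The ladder is on top of the table.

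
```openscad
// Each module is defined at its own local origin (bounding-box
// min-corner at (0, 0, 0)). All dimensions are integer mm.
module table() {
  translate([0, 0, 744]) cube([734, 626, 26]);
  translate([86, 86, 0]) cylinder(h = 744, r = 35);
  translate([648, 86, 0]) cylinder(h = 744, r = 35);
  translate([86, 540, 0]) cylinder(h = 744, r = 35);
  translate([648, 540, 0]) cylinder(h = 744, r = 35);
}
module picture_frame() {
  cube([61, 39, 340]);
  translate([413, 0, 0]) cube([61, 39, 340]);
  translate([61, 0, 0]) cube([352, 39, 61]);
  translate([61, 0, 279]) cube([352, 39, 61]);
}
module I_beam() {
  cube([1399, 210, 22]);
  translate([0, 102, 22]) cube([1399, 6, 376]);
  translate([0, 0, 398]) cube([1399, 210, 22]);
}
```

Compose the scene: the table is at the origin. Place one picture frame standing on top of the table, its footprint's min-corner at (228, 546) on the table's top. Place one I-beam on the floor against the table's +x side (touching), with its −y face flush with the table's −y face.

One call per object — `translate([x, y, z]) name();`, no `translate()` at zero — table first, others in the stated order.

table();
translate([228, 546, 770]) picture_frame();
translate([734, 0, 0]) I_beam();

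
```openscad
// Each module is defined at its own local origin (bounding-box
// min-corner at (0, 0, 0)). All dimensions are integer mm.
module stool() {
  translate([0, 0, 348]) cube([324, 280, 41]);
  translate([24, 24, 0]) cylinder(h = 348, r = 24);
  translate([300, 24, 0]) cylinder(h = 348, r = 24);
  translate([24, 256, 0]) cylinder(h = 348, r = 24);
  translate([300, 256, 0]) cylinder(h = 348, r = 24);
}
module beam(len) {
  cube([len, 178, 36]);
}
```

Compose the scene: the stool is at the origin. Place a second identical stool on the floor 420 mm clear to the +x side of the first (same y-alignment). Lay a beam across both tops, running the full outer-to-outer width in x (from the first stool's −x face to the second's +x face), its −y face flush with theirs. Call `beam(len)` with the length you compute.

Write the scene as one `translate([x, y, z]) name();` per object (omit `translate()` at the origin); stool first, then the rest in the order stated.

stool();
translate([744, 0, 0]) stool();
translate([0, 0, 389]) beam(1068);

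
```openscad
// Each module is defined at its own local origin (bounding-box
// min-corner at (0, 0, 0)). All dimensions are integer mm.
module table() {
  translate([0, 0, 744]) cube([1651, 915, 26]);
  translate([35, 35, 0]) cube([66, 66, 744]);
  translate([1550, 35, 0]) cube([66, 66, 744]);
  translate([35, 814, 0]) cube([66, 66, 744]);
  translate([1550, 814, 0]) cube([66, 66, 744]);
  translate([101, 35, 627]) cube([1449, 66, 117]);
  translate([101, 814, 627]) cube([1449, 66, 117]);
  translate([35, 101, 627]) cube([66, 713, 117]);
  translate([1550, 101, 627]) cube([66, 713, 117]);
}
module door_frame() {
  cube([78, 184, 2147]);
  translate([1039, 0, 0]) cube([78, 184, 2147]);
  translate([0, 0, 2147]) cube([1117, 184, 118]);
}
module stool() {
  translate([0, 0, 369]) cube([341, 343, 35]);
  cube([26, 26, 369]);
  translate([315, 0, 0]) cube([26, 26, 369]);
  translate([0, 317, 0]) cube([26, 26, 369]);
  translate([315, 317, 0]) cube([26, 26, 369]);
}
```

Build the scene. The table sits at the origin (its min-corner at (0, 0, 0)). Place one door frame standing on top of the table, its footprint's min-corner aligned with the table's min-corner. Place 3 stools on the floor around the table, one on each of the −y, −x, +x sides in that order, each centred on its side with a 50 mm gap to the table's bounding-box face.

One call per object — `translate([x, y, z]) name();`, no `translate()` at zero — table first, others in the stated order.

table();
translate([0, 0, 770]) door_frame();
translate([655, -393, 0]) stool();
translate([-391, 286, 0]) stool();
translate([1701, 286, 0]) stool();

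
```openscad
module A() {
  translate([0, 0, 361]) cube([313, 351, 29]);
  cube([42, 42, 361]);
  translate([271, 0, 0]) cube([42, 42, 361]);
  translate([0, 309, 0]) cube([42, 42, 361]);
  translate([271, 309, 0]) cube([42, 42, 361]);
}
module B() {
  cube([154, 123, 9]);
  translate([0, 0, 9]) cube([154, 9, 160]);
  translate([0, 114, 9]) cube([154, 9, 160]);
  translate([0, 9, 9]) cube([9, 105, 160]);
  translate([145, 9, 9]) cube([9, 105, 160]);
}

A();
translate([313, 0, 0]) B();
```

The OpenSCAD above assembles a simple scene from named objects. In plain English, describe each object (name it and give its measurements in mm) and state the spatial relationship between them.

A is a simple wooden stool: a rectangular seat 313 mm (x) by 351 mm (y), 29 mm thick, top face at z = 390 mm, on four square legs, each 42×42 mm in cross-section. The legs rest on z = 0, each flush with a corner of the seat.

B is an open-topped rectangular box: outside dimensions 154×123×169 mm, with a uniform wall and base thickness of 9 mm. The base is a full 154×123 slab on the floor; four walls sit on top of the base. The front and back walls (the −y and +y sides) span the full width; the two side walls fit between them.

The open box is against the stool's +x side, with their −y faces flush.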